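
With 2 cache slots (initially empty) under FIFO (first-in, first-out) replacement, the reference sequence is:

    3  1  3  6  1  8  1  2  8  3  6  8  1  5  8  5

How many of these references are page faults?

13

3: fault, frames {3}
1: fault, frames {3,1}
3: hit
6: fault, evict 3, frames {1,6}
1: hit
8: fault, evict 1, frames {6,8}
1: fault, evict 6, frames {8,1}
2: fault, evict 8, frames {1,2}
8: fault, evict 1, frames {2,8}
3: fault, evict 2, frames {8,3}
6: fault, evict 8, frames {3,6}
8: fault, evict 3, frames {6,8}
1: fault, evict 6, frames {8,1}
5: fault, evict 8, frames {1,5}
8: fault, evict 1, frames {5,8}
5: hit
Page faults: 13.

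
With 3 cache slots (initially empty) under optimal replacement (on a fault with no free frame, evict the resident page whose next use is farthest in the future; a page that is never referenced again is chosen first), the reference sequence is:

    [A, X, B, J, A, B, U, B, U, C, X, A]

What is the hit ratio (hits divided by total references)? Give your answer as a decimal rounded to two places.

A → fault, frames [A]
X → fault, frames [A, X]
B → fault, frames [A, X, B]
J → fault, evict X, frames [A, B, J]
A → hit
B → hit
U → fault, evict J, frames [A, B, U]
B → hit
U → hit
C → fault, evict U, frames [A, B, C]
X → fault, evict C, frames [A, B, X]
A → hit
Hits: 5 of 12 references → 5/12 = 0.4167.

0.42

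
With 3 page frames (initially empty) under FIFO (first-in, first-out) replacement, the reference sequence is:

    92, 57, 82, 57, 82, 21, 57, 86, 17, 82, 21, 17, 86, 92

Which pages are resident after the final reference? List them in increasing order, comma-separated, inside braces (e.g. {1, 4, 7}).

92: fault, frames {92}
57: fault, frames {92,57}
82: fault, frames {92,57,82}
57: hit
82: hit
21: fault, evict 92, frames {57,82,21}
57: hit
86: fault, evict 57, frames {82,21,86}
17: fault, evict 82, frames {21,86,17}
82: fault, evict 21, frames {86,17,82}
21: fault, evict 86, frames {17,82,21}
17: hit
86: fault, evict 17, frames {82,21,86}
92: fault, evict 82, frames {21,86,92}

{21, 86, 92}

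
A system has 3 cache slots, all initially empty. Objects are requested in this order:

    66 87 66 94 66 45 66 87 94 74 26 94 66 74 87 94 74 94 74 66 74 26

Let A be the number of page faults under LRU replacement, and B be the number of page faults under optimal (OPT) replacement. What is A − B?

3

Under LRU: F F . F . F . F F F F . F F F F . . . F . F → 14 faults.
Under OPT: F F . F . F . . F F F . . F F . . . . F . F → 11 faults.
A − B = 14 − 11 = 3.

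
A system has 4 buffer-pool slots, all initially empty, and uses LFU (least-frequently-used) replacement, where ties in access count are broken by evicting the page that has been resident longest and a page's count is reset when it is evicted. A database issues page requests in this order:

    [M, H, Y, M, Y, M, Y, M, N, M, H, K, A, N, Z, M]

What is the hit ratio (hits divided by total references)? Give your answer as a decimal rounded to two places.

0.50

M → miss, frames (M)
H → miss, frames (M H)
Y → miss, frames (M H Y)
M → hit
Y → hit
M → hit
Y → hit
M → hit
N → miss, frames (M H Y N)
M → hit
H → hit
K → miss, evict N, frames (M H Y K)
A → miss, evict K, frames (M H Y A)
N → miss, evict A, frames (M H Y N)
Z → miss, evict N, frames (M H Y Z)
M → hit
Hits: 8 of 16 references → 8/16 = 0.5000.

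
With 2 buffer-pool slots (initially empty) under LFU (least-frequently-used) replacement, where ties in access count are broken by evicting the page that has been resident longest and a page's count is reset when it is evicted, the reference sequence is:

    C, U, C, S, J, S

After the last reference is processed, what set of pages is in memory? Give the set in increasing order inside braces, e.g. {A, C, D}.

C: miss, frames [C]
U: miss, frames [C, U]
C: hit
S: miss, evict U, frames [C, S]
J: miss, evict S, frames [C, J]
S: miss, evict J, frames [C, S]

{C, S}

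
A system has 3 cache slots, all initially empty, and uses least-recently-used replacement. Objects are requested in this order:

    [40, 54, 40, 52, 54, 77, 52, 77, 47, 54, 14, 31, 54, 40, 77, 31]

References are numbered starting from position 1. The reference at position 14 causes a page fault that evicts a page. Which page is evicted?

pos 1: 40 → fault, frames [40]
pos 2: 54 → fault, frames [40, 54]
pos 3: 40 → hit
pos 4: 52 → fault, frames [54, 40, 52]
pos 5: 54 → hit
pos 6: 77 → fault, evict 40, frames [52, 54, 77]
pos 7: 52 → hit
pos 8: 77 → hit
pos 9: 47 → fault, evict 54, frames [52, 77, 47]
pos 10: 54 → fault, evict 52, frames [77, 47, 54]
pos 11: 14 → fault, evict 77, frames [47, 54, 14]
pos 12: 31 → fault, evict 47, frames [54, 14, 31]
pos 13: 54 → hit
pos 14: 40 → fault, evict 14, frames [31, 54, 40]
At position 14, page 14 is evicted.

14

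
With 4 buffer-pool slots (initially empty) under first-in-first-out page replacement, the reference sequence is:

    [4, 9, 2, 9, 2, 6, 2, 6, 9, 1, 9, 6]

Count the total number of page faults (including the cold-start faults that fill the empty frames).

4 -> miss, frames (4)
9 -> miss, frames (4 9)
2 -> miss, frames (4 9 2)
9 -> hit
2 -> hit
6 -> miss, frames (4 9 2 6)
2 -> hit
6 -> hit
9 -> hit
1 -> miss, evict 4, frames (9 2 6 1)
9 -> hit
6 -> hit
Page faults: 5.

5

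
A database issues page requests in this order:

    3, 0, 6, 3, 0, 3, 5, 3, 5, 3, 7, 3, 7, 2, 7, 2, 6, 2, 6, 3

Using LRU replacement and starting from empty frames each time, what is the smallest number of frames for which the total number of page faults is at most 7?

4

f=1: 20 faults
f=2: 10 faults
f=3: 8 faults
f=4: 7 faults
f=5: 7 faults
f=6: 6 faults
Smallest f with faults ≤ 7 is 4.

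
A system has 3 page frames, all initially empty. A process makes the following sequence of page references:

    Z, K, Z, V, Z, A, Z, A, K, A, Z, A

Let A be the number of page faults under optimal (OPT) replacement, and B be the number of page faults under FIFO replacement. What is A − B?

Under OPT: F F . F . F . . . . . . → 4 faults.
Under FIFO: F F . F . F F . F . . . → 6 faults.
A − B = 4 − 6 = -2.

-2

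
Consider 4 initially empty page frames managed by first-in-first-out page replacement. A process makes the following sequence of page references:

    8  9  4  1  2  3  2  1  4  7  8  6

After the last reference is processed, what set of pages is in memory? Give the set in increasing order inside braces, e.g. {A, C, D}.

8 → fault, frames [8]
9 → fault, frames [8, 9]
4 → fault, frames [8, 9, 4]
1 → fault, frames [8, 9, 4, 1]
2 → fault, evict 8, frames [9, 4, 1, 2]
3 → fault, evict 9, frames [4, 1, 2, 3]
2 → hit
1 → hit
4 → hit
7 → fault, evict 4, frames [1, 2, 3, 7]
8 → fault, evict 1, frames [2, 3, 7, 8]
6 → fault, evict 2, frames [3, 7, 8, 6]

{3, 6, 7, 8}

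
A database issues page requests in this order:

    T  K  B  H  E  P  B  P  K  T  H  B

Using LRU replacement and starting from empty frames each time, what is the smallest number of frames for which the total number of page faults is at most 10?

4

f=1: 12 faults
f=2: 11 faults
f=3: 11 faults
f=4: 10 faults
f=5: 8 faults
f=6: 6 faults
Smallest f with faults ≤ 10 is 4.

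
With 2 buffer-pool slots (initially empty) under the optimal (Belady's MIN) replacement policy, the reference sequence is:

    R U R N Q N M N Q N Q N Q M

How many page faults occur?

R → fault, frames {R}
U → fault, frames {R,U}
R → hit
N → fault, evict U, frames {R,N}
Q → fault, evict R, frames {N,Q}
N → hit
M → fault, evict Q, frames {N,M}
N → hit
Q → fault, evict M, frames {N,Q}
N → hit
Q → hit
N → hit
Q → hit
M → fault, evict Q, frames {N,M}
Page faults: 7.

7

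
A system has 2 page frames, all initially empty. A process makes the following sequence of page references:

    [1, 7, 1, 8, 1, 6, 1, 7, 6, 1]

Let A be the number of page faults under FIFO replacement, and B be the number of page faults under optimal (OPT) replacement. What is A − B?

Under FIFO: F F . F F F . F . F → 7 faults.
Under OPT: F F . F . F . F . F → 6 faults.
A − B = 7 − 6 = 1.

1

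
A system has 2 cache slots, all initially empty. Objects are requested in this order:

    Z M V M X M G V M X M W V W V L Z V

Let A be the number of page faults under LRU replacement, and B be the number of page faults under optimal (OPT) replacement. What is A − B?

Under LRU: F F F . F . F F F F . F F . . F F F → 13 faults.
Under OPT: F F F . F . F F . F . F F . . F F . → 11 faults.
A − B = 13 − 11 = 2.

2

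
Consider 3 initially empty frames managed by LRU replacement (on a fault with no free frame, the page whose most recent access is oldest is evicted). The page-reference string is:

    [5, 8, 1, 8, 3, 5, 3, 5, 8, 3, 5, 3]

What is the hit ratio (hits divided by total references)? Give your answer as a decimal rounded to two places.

5 -> miss, frames {5}
8 -> miss, frames {5,8}
1 -> miss, frames {5,8,1}
8 -> hit
3 -> miss, evict 5, frames {1,8,3}
5 -> miss, evict 1, frames {8,3,5}
3 -> hit
5 -> hit
8 -> hit
3 -> hit
5 -> hit
3 -> hit
Hits: 7 of 12 references → 7/12 = 0.5833.

0.58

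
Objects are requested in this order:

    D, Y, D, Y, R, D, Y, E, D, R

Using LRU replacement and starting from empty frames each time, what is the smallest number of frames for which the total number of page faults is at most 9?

2

f=1: 10 faults
f=2: 8 faults
f=3: 5 faults
f=4: 4 faults
Smallest f with faults ≤ 9 is 2.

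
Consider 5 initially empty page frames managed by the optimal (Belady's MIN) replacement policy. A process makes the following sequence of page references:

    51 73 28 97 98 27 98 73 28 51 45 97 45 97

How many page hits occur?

6

51: miss, frames (51)
73: miss, frames (51 73)
28: miss, frames (51 73 28)
97: miss, frames (51 73 28 97)
98: miss, frames (51 73 28 97 98)
27: miss, evict 97, frames (51 73 28 98 27)
98: hit
73: hit
28: hit
51: hit
45: miss, evict 27, frames (51 73 28 98 45)
97: miss, evict 98, frames (51 73 28 45 97)
45: hit
97: hit
Hits: 6.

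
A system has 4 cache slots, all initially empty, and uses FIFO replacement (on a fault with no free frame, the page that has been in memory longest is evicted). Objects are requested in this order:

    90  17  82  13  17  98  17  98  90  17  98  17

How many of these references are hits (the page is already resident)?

90: miss, frames [90]
17: miss, frames [90, 17]
82: miss, frames [90, 17, 82]
13: miss, frames [90, 17, 82, 13]
17: hit
98: miss, evict 90, frames [17, 82, 13, 98]
17: hit
98: hit
90: miss, evict 17, frames [82, 13, 98, 90]
17: miss, evict 82, frames [13, 98, 90, 17]
98: hit
17: hit
Hits: 5.

5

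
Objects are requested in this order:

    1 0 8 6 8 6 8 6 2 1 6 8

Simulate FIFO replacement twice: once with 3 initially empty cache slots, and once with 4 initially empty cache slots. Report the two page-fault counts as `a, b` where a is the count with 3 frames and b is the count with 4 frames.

7, 6

3 frames: F F F F . . . . F F . F → 7 faults.
4 frames: F F F F . . . . F F . . → 6 faults.
6 < 7: adding a frame reduced faults, as is typical.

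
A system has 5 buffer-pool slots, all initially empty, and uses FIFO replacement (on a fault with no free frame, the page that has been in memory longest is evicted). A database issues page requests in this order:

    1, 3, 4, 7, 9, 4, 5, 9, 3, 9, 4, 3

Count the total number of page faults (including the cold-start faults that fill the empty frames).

6

1 -> miss, frames (1)
3 -> miss, frames (1 3)
4 -> miss, frames (1 3 4)
7 -> miss, frames (1 3 4 7)
9 -> miss, frames (1 3 4 7 9)
4 -> hit
5 -> miss, evict 1, frames (3 4 7 9 5)
9 -> hit
3 -> hit
9 -> hit
4 -> hit
3 -> hit
Page faults: 6.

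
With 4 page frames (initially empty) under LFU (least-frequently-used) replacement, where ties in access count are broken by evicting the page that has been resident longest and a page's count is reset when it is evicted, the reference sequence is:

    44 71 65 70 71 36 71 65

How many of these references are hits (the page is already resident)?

44 → miss, frames {44}
71 → miss, frames {44,71}
65 → miss, frames {44,71,65}
70 → miss, frames {44,71,65,70}
71 → hit
36 → miss, evict 44, frames {71,65,70,36}
71 → hit
65 → hit
Hits: 3.

3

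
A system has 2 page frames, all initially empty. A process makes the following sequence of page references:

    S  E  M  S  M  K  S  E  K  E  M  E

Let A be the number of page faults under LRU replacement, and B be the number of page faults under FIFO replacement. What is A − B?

2

Under LRU: F F F F . F F F F . F . → 9 faults.
Under FIFO: F F F F . F . F . . F . → 7 faults.
A − B = 9 − 7 = 2.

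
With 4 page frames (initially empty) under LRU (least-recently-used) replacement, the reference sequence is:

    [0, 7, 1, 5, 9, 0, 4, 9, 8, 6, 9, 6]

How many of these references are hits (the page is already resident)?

3

0: fault, frames {0}
7: fault, frames {0,7}
1: fault, frames {0,7,1}
5: fault, frames {0,7,1,5}
9: fault, evict 0, frames {7,1,5,9}
0: fault, evict 7, frames {1,5,9,0}
4: fault, evict 1, frames {5,9,0,4}
9: hit
8: fault, evict 5, frames {0,4,9,8}
6: fault, evict 0, frames {4,9,8,6}
9: hit
6: hit
Hits: 3.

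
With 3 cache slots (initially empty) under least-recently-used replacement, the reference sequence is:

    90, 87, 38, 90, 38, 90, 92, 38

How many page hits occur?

90 → miss, frames [90]
87 → miss, frames [90, 87]
38 → miss, frames [90, 87, 38]
90 → hit
38 → hit
90 → hit
92 → miss, evict 87, frames [38, 90, 92]
38 → hit
Hits: 4.

4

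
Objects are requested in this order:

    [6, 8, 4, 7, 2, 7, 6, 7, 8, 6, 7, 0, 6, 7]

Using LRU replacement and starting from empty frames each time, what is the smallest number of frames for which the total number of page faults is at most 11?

f=1: 14 faults
f=2: 12 faults
f=3: 8 faults
f=4: 8 faults
f=5: 6 faults
f=6: 6 faults
Smallest f with faults ≤ 11 is 3.

3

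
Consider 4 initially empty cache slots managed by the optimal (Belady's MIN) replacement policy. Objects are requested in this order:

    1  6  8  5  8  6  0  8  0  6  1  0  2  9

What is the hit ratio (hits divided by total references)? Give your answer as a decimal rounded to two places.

0.50

1 -> miss, frames (1)
6 -> miss, frames (1 6)
8 -> miss, frames (1 6 8)
5 -> miss, frames (1 6 8 5)
8 -> hit
6 -> hit
0 -> miss, evict 5, frames (1 6 8 0)
8 -> hit
0 -> hit
6 -> hit
1 -> hit
0 -> hit
2 -> miss, evict 0, frames (1 6 8 2)
9 -> miss, evict 2, frames (1 6 8 9)
Hits: 7 of 14 references → 7/14 = 0.5000.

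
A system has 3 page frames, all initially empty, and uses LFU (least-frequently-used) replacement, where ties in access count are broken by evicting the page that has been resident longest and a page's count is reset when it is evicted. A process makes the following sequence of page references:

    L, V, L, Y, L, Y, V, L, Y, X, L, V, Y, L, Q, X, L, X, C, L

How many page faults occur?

L → fault, frames [L]
V → fault, frames [L, V]
L → hit
Y → fault, frames [L, V, Y]
L → hit
Y → hit
V → hit
L → hit
Y → hit
X → fault, evict V, frames [L, Y, X]
L → hit
V → fault, evict X, frames [L, Y, V]
Y → hit
L → hit
Q → fault, evict V, frames [L, Y, Q]
X → fault, evict Q, frames [L, Y, X]
L → hit
X → hit
C → fault, evict X, frames [L, Y, C]
L → hit
Page faults: 8.

8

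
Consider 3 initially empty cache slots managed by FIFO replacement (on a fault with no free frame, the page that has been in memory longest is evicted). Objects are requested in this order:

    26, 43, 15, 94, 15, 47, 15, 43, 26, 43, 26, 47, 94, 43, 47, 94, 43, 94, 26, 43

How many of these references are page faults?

26 -> miss, frames {26}
43 -> miss, frames {26,43}
15 -> miss, frames {26,43,15}
94 -> miss, evict 26, frames {43,15,94}
15 -> hit
47 -> miss, evict 43, frames {15,94,47}
15 -> hit
43 -> miss, evict 15, frames {94,47,43}
26 -> miss, evict 94, frames {47,43,26}
43 -> hit
26 -> hit
47 -> hit
94 -> miss, evict 47, frames {43,26,94}
43 -> hit
47 -> miss, evict 43, frames {26,94,47}
94 -> hit
43 -> miss, evict 26, frames {94,47,43}
94 -> hit
26 -> miss, evict 94, frames {47,43,26}
43 -> hit
Page faults: 11.

11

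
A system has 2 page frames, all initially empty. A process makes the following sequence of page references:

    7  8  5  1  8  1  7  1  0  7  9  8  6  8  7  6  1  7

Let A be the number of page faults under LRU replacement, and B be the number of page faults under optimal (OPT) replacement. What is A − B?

Under LRU: F F F F F . F . F F F F F . F F F F → 15 faults.
Under OPT: F F F F . . F . F . F F F . F . F . → 11 faults.
A − B = 15 − 11 = 4.

4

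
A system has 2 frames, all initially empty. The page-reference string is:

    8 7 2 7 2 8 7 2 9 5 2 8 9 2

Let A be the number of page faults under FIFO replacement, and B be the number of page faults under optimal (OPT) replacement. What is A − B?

Under FIFO: F F F . . F F F F F F F F F → 12 faults.
Under OPT: F F F . . F . F F F . F F . → 9 faults.
A − B = 12 − 9 = 3.

3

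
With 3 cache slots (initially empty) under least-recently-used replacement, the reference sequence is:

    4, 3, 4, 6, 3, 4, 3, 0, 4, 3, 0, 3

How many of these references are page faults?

4

4 → fault, frames {4}
3 → fault, frames {4,3}
4 → hit
6 → fault, frames {3,4,6}
3 → hit
4 → hit
3 → hit
0 → fault, evict 6, frames {4,3,0}
4 → hit
3 → hit
0 → hit
3 → hit
Page faults: 4.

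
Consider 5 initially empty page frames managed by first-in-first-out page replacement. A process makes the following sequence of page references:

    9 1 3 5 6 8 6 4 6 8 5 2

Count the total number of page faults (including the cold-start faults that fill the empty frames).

9 -> fault, frames {9}
1 -> fault, frames {9,1}
3 -> fault, frames {9,1,3}
5 -> fault, frames {9,1,3,5}
6 -> fault, frames {9,1,3,5,6}
8 -> fault, evict 9, frames {1,3,5,6,8}
6 -> hit
4 -> fault, evict 1, frames {3,5,6,8,4}
6 -> hit
8 -> hit
5 -> hit
2 -> fault, evict 3, frames {5,6,8,4,2}
Page faults: 8.

8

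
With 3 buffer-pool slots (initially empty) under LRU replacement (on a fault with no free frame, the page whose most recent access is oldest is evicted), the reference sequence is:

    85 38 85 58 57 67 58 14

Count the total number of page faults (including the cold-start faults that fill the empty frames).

6

85: fault, frames [85]
38: fault, frames [85, 38]
85: hit
58: fault, frames [38, 85, 58]
57: fault, evict 38, frames [85, 58, 57]
67: fault, evict 85, frames [58, 57, 67]
58: hit
14: fault, evict 57, frames [67, 58, 14]
Page faults: 6.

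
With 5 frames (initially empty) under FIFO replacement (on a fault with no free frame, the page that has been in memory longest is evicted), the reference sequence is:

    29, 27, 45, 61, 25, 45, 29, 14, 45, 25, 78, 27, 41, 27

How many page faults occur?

9

29: fault, frames (29)
27: fault, frames (29 27)
45: fault, frames (29 27 45)
61: fault, frames (29 27 45 61)
25: fault, frames (29 27 45 61 25)
45: hit
29: hit
14: fault, evict 29, frames (27 45 61 25 14)
45: hit
25: hit
78: fault, evict 27, frames (45 61 25 14 78)
27: fault, evict 45, frames (61 25 14 78 27)
41: fault, evict 61, frames (25 14 78 27 41)
27: hit
Page faults: 9.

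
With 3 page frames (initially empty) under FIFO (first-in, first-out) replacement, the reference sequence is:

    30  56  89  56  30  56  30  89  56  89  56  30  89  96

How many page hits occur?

30 → miss, frames [30]
56 → miss, frames [30, 56]
89 → miss, frames [30, 56, 89]
56 → hit
30 → hit
56 → hit
30 → hit
89 → hit
56 → hit
89 → hit
56 → hit
30 → hit
89 → hit
96 → miss, evict 30, frames [56, 89, 96]
Hits: 10.

10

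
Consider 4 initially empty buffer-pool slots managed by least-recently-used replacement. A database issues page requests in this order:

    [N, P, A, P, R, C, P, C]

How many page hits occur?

3

N -> fault, frames {N}
P -> fault, frames {N,P}
A -> fault, frames {N,P,A}
P -> hit
R -> fault, frames {N,A,P,R}
C -> fault, evict N, frames {A,P,R,C}
P -> hit
C -> hit
Hits: 3.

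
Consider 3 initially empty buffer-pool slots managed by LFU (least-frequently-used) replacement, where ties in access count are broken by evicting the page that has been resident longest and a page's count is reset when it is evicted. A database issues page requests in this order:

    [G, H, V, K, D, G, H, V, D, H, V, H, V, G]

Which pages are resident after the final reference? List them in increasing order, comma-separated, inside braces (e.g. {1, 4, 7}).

{G, H, V}

G → miss, frames {G}
H → miss, frames {G,H}
V → miss, frames {G,H,V}
K → miss, evict G, frames {H,V,K}
D → miss, evict H, frames {V,K,D}
G → miss, evict V, frames {K,D,G}
H → miss, evict K, frames {D,G,H}
V → miss, evict D, frames {G,H,V}
D → miss, evict G, frames {H,V,D}
H → hit
V → hit
H → hit
V → hit
G → miss, evict D, frames {H,V,G}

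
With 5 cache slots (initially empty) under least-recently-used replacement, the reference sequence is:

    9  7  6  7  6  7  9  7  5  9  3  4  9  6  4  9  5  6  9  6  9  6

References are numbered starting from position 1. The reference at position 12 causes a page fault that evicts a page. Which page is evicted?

pos 1: 9: miss, frames {9}
pos 2: 7: miss, frames {9,7}
pos 3: 6: miss, frames {9,7,6}
pos 4: 7: hit
pos 5: 6: hit
pos 6: 7: hit
pos 7: 9: hit
pos 8: 7: hit
pos 9: 5: miss, frames {6,9,7,5}
pos 10: 9: hit
pos 11: 3: miss, frames {6,7,5,9,3}
pos 12: 4: miss, evict 6, frames {7,5,9,3,4}
At position 12, page 6 is evicted.

6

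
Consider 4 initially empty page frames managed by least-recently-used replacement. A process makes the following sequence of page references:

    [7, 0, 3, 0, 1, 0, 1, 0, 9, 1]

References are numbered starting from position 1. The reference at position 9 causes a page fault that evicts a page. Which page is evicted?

pos 1: 7: fault, frames (7)
pos 2: 0: fault, frames (7 0)
pos 3: 3: fault, frames (7 0 3)
pos 4: 0: hit
pos 5: 1: fault, frames (7 3 0 1)
pos 6: 0: hit
pos 7: 1: hit
pos 8: 0: hit
pos 9: 9: fault, evict 7, frames (3 1 0 9)
At position 9, page 7 is evicted.

7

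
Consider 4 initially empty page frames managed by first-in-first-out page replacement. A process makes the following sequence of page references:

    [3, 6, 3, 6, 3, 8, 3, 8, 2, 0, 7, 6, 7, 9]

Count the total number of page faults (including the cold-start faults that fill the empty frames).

3 -> miss, frames {3}
6 -> miss, frames {3,6}
3 -> hit
6 -> hit
3 -> hit
8 -> miss, frames {3,6,8}
3 -> hit
8 -> hit
2 -> miss, frames {3,6,8,2}
0 -> miss, evict 3, frames {6,8,2,0}
7 -> miss, evict 6, frames {8,2,0,7}
6 -> miss, evict 8, frames {2,0,7,6}
7 -> hit
9 -> miss, evict 2, frames {0,7,6,9}
Page faults: 8.

8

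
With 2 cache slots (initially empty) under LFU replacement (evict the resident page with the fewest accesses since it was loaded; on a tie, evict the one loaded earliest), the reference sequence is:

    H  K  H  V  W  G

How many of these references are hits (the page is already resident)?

H → fault, frames (H)
K → fault, frames (H K)
H → hit
V → fault, evict K, frames (H V)
W → fault, evict V, frames (H W)
G → fault, evict W, frames (H G)
Hits: 1.

1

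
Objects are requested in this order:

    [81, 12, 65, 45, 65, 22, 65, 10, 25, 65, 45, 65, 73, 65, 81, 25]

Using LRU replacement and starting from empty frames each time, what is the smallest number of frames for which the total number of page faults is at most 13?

2

f=1: 16 faults
f=2: 12 faults
f=3: 11 faults
f=4: 11 faults
f=5: 9 faults
f=6: 9 faults
f=7: 9 faults
f=8: 8 faults
Smallest f with faults ≤ 13 is 2.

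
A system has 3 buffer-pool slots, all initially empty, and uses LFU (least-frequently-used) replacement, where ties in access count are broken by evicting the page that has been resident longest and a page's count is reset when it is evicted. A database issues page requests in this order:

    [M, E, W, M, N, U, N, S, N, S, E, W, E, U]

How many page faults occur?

M -> fault, frames (M)
E -> fault, frames (M E)
W -> fault, frames (M E W)
M -> hit
N -> fault, evict E, frames (M W N)
U -> fault, evict W, frames (M N U)
N -> hit
S -> fault, evict U, frames (M N S)
N -> hit
S -> hit
E -> fault, evict M, frames (N S E)
W -> fault, evict E, frames (N S W)
E -> fault, evict W, frames (N S E)
U -> fault, evict E, frames (N S U)
Page faults: 10.

10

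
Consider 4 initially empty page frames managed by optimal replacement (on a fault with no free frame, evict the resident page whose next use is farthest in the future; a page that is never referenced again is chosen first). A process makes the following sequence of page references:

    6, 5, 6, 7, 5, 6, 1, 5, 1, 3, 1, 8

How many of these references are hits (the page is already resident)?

6 -> miss, frames (6)
5 -> miss, frames (6 5)
6 -> hit
7 -> miss, frames (6 5 7)
5 -> hit
6 -> hit
1 -> miss, frames (6 5 7 1)
5 -> hit
1 -> hit
3 -> miss, evict 7, frames (6 5 1 3)
1 -> hit
8 -> miss, evict 3, frames (6 5 1 8)
Hits: 6.

6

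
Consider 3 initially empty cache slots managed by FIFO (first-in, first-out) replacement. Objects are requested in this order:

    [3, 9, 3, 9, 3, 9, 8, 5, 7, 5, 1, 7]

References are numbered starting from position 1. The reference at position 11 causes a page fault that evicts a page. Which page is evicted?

pos 1: 3 → miss, frames [3]
pos 2: 9 → miss, frames [3, 9]
pos 3: 3 → hit
pos 4: 9 → hit
pos 5: 3 → hit
pos 6: 9 → hit
pos 7: 8 → miss, frames [3, 9, 8]
pos 8: 5 → miss, evict 3, frames [9, 8, 5]
pos 9: 7 → miss, evict 9, frames [8, 5, 7]
pos 10: 5 → hit
pos 11: 1 → miss, evict 8, frames [5, 7, 1]
At position 11, page 8 is evicted.

8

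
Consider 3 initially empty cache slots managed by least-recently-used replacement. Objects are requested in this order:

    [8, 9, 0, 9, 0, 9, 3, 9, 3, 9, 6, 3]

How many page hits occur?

7

8 -> miss, frames (8)
9 -> miss, frames (8 9)
0 -> miss, frames (8 9 0)
9 -> hit
0 -> hit
9 -> hit
3 -> miss, evict 8, frames (0 9 3)
9 -> hit
3 -> hit
9 -> hit
6 -> miss, evict 0, frames (3 9 6)
3 -> hit
Hits: 7.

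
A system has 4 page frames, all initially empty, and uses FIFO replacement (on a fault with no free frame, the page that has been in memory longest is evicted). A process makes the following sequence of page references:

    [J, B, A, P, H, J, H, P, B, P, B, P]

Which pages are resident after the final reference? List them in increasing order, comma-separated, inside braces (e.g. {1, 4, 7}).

J -> miss, frames {J}
B -> miss, frames {J,B}
A -> miss, frames {J,B,A}
P -> miss, frames {J,B,A,P}
H -> miss, evict J, frames {B,A,P,H}
J -> miss, evict B, frames {A,P,H,J}
H -> hit
P -> hit
B -> miss, evict A, frames {P,H,J,B}
P -> hit
B -> hit
P -> hit

{B, H, J, P}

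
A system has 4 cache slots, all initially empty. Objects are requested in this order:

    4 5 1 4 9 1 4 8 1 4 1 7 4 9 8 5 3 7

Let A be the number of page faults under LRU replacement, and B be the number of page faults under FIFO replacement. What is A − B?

Under LRU: F F F . F . . F . . . F . F F F F F → 11 faults.
Under FIFO: F F F . F . . F . F . F . . . F F . → 9 faults.
A − B = 11 − 9 = 2.

2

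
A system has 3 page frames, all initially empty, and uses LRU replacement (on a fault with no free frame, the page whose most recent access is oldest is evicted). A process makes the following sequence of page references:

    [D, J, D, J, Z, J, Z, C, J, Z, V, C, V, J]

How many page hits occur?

D → miss, frames [D]
J → miss, frames [D, J]
D → hit
J → hit
Z → miss, frames [D, J, Z]
J → hit
Z → hit
C → miss, evict D, frames [J, Z, C]
J → hit
Z → hit
V → miss, evict C, frames [J, Z, V]
C → miss, evict J, frames [Z, V, C]
V → hit
J → miss, evict Z, frames [C, V, J]
Hits: 7.

7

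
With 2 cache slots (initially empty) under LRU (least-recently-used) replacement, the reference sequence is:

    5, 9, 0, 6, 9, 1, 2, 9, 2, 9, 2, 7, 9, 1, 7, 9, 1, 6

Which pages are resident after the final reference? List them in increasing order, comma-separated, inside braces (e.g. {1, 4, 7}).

{1, 6}

5 -> miss, frames {5}
9 -> miss, frames {5,9}
0 -> miss, evict 5, frames {9,0}
6 -> miss, evict 9, frames {0,6}
9 -> miss, evict 0, frames {6,9}
1 -> miss, evict 6, frames {9,1}
2 -> miss, evict 9, frames {1,2}
9 -> miss, evict 1, frames {2,9}
2 -> hit
9 -> hit
2 -> hit
7 -> miss, evict 9, frames {2,7}
9 -> miss, evict 2, frames {7,9}
1 -> miss, evict 7, frames {9,1}
7 -> miss, evict 9, frames {1,7}
9 -> miss, evict 1, frames {7,9}
1 -> miss, evict 7, frames {9,1}
6 -> miss, evict 9, frames {1,6}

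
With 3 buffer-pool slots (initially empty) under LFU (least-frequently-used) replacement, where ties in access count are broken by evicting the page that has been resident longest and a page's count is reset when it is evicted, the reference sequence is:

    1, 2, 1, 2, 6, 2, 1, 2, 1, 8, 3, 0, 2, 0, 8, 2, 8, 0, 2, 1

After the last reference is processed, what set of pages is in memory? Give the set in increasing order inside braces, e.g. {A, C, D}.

{0, 1, 2}

1 -> miss, frames {1}
2 -> miss, frames {1,2}
1 -> hit
2 -> hit
6 -> miss, frames {1,2,6}
2 -> hit
1 -> hit
2 -> hit
1 -> hit
8 -> miss, evict 6, frames {1,2,8}
3 -> miss, evict 8, frames {1,2,3}
0 -> miss, evict 3, frames {1,2,0}
2 -> hit
0 -> hit
8 -> miss, evict 0, frames {1,2,8}
2 -> hit
8 -> hit
0 -> miss, evict 8, frames {1,2,0}
2 -> hit
1 -> hit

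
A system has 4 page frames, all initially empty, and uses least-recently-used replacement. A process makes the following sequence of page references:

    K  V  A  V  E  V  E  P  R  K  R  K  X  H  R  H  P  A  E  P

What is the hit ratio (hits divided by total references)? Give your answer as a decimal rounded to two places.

K → miss, frames (K)
V → miss, frames (K V)
A → miss, frames (K V A)
V → hit
E → miss, frames (K A V E)
V → hit
E → hit
P → miss, evict K, frames (A V E P)
R → miss, evict A, frames (V E P R)
K → miss, evict V, frames (E P R K)
R → hit
K → hit
X → miss, evict E, frames (P R K X)
H → miss, evict P, frames (R K X H)
R → hit
H → hit
P → miss, evict K, frames (X R H P)
A → miss, evict X, frames (R H P A)
E → miss, evict R, frames (H P A E)
P → hit
Hits: 8 of 20 references → 8/20 = 0.4000.

0.40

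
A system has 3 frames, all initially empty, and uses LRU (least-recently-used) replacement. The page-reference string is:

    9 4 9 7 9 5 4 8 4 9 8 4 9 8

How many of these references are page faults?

7

9: fault, frames {9}
4: fault, frames {9,4}
9: hit
7: fault, frames {4,9,7}
9: hit
5: fault, evict 4, frames {7,9,5}
4: fault, evict 7, frames {9,5,4}
8: fault, evict 9, frames {5,4,8}
4: hit
9: fault, evict 5, frames {8,4,9}
8: hit
4: hit
9: hit
8: hit
Page faults: 7.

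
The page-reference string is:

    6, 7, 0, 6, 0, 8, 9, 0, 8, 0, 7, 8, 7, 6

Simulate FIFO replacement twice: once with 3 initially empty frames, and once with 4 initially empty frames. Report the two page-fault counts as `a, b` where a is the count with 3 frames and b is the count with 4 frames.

7, 6

3 frames: F F F . . F F . . . F . . F → 7 faults.
4 frames: F F F . . F F . . . . . . F → 6 faults.
6 < 7: adding a frame reduced faults, as is typical.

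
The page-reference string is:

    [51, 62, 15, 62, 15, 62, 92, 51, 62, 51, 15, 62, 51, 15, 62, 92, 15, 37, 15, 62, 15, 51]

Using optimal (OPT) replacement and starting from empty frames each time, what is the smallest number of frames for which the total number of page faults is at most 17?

2

f=1: 22 faults
f=2: 12 faults
f=3: 8 faults
f=4: 5 faults
f=5: 5 faults
Smallest f with faults ≤ 17 is 2.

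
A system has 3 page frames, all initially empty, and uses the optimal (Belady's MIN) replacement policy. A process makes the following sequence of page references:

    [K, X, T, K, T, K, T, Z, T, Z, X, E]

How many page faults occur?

K: fault, frames [K]
X: fault, frames [K, X]
T: fault, frames [K, X, T]
K: hit
T: hit
K: hit
T: hit
Z: fault, evict K, frames [X, T, Z]
T: hit
Z: hit
X: hit
E: fault, evict Z, frames [X, T, E]
Page faults: 5.

5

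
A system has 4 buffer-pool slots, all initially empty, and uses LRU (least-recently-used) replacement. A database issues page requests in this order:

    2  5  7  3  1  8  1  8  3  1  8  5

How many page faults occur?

7

2 -> miss, frames (2)
5 -> miss, frames (2 5)
7 -> miss, frames (2 5 7)
3 -> miss, frames (2 5 7 3)
1 -> miss, evict 2, frames (5 7 3 1)
8 -> miss, evict 5, frames (7 3 1 8)
1 -> hit
8 -> hit
3 -> hit
1 -> hit
8 -> hit
5 -> miss, evict 7, frames (3 1 8 5)
Page faults: 7.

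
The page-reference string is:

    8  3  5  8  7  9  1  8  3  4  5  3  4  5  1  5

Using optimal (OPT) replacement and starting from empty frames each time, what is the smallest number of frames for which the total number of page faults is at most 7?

4

f=1: 16 faults
f=2: 11 faults
f=3: 9 faults
f=4: 7 faults
f=5: 7 faults
f=6: 7 faults
f=7: 7 faults
Smallest f with faults ≤ 7 is 4.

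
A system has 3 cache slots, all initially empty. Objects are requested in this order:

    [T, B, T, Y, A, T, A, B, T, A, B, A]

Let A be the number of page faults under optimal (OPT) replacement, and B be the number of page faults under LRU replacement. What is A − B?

-1

Under OPT: F F . F F . . . . . . . → 4 faults.
Under LRU: F F . F F . . F . . . . → 5 faults.
A − B = 4 − 5 = -1.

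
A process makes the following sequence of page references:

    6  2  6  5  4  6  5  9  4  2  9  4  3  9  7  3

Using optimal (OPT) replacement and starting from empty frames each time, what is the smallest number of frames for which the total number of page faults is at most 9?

f=1: 16 faults
f=2: 10 faults
f=3: 8 faults
f=4: 7 faults
f=5: 7 faults
f=6: 7 faults
f=7: 7 faults
Smallest f with faults ≤ 9 is 3.

3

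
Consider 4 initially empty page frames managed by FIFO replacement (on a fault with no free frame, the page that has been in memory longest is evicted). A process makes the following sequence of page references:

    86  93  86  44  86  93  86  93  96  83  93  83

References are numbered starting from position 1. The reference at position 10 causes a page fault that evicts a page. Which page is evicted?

86

pos 1: 86: fault, frames (86)
pos 2: 93: fault, frames (86 93)
pos 3: 86: hit
pos 4: 44: fault, frames (86 93 44)
pos 5: 86: hit
pos 6: 93: hit
pos 7: 86: hit
pos 8: 93: hit
pos 9: 96: fault, frames (86 93 44 96)
pos 10: 83: fault, evict 86, frames (93 44 96 83)
At position 10, page 86 is evicted.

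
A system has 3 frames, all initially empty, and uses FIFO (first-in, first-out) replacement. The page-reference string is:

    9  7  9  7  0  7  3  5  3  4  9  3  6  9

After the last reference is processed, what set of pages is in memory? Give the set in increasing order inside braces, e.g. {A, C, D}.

9: miss, frames (9)
7: miss, frames (9 7)
9: hit
7: hit
0: miss, frames (9 7 0)
7: hit
3: miss, evict 9, frames (7 0 3)
5: miss, evict 7, frames (0 3 5)
3: hit
4: miss, evict 0, frames (3 5 4)
9: miss, evict 3, frames (5 4 9)
3: miss, evict 5, frames (4 9 3)
6: miss, evict 4, frames (9 3 6)
9: hit

{3, 6, 9}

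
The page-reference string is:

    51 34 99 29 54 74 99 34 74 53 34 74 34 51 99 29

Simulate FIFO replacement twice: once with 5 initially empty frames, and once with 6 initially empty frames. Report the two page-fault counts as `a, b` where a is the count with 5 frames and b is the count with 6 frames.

11, 8

5 frames: F F F F F F . . . F F . . F F F → 11 faults.
6 frames: F F F F F F . . . F . . . F . . → 8 faults.
8 < 11: adding a frame reduced faults, as is typical.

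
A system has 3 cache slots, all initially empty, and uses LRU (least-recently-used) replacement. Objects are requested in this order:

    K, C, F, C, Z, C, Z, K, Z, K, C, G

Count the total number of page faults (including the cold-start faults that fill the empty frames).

K: miss, frames [K]
C: miss, frames [K, C]
F: miss, frames [K, C, F]
C: hit
Z: miss, evict K, frames [F, C, Z]
C: hit
Z: hit
K: miss, evict F, frames [C, Z, K]
Z: hit
K: hit
C: hit
G: miss, evict Z, frames [K, C, G]
Page faults: 6.

6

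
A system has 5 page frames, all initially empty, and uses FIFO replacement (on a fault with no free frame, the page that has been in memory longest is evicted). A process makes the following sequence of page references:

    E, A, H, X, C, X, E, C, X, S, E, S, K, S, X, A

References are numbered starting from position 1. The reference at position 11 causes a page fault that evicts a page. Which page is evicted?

pos 1: E: fault, frames (E)
pos 2: A: fault, frames (E A)
pos 3: H: fault, frames (E A H)
pos 4: X: fault, frames (E A H X)
pos 5: C: fault, frames (E A H X C)
pos 6: X: hit
pos 7: E: hit
pos 8: C: hit
pos 9: X: hit
pos 10: S: fault, evict E, frames (A H X C S)
pos 11: E: fault, evict A, frames (H X C S E)
At position 11, page A is evicted.

A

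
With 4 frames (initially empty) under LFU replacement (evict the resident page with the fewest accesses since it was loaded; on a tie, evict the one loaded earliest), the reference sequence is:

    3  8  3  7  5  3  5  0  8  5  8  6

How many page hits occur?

5

3: miss, frames {3}
8: miss, frames {3,8}
3: hit
7: miss, frames {3,8,7}
5: miss, frames {3,8,7,5}
3: hit
5: hit
0: miss, evict 8, frames {3,7,5,0}
8: miss, evict 7, frames {3,5,0,8}
5: hit
8: hit
6: miss, evict 0, frames {3,5,8,6}
Hits: 5.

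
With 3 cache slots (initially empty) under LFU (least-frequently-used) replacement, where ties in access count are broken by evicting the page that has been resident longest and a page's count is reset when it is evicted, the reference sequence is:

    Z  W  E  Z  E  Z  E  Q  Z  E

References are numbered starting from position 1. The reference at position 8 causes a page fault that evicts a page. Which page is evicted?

pos 1: Z: fault, frames (Z)
pos 2: W: fault, frames (Z W)
pos 3: E: fault, frames (Z W E)
pos 4: Z: hit
pos 5: E: hit
pos 6: Z: hit
pos 7: E: hit
pos 8: Q: fault, evict W, frames (Z E Q)
At position 8, page W is evicted.

W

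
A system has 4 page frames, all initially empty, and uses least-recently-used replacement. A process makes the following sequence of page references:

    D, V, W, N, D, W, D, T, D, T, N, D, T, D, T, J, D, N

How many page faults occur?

D: miss, frames (D)
V: miss, frames (D V)
W: miss, frames (D V W)
N: miss, frames (D V W N)
D: hit
W: hit
D: hit
T: miss, evict V, frames (N W D T)
D: hit
T: hit
N: hit
D: hit
T: hit
D: hit
T: hit
J: miss, evict W, frames (N D T J)
D: hit
N: hit
Page faults: 6.

6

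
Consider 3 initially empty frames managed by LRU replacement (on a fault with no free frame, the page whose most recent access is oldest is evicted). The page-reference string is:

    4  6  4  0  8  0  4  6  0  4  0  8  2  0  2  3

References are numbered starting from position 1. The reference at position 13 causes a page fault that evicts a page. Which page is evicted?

4

pos 1: 4: fault, frames (4)
pos 2: 6: fault, frames (4 6)
pos 3: 4: hit
pos 4: 0: fault, frames (6 4 0)
pos 5: 8: fault, evict 6, frames (4 0 8)
pos 6: 0: hit
pos 7: 4: hit
pos 8: 6: fault, evict 8, frames (0 4 6)
pos 9: 0: hit
pos 10: 4: hit
pos 11: 0: hit
pos 12: 8: fault, evict 6, frames (4 0 8)
pos 13: 2: fault, evict 4, frames (0 8 2)
At position 13, page 4 is evicted.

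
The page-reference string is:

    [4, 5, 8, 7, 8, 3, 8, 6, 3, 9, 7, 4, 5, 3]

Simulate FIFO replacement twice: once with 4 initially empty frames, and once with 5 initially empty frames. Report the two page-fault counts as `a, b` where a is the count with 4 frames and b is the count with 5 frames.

4 frames: F F F F . F . F . F . F F F → 10 faults.
5 frames: F F F F . F . F . F . F F . → 9 faults.
9 < 10: adding a frame reduced faults, as is typical.

10, 9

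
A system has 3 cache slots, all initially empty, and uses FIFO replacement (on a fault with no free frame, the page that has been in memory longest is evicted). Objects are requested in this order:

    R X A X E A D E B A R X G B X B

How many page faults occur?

R -> miss, frames (R)
X -> miss, frames (R X)
A -> miss, frames (R X A)
X -> hit
E -> miss, evict R, frames (X A E)
A -> hit
D -> miss, evict X, frames (A E D)
E -> hit
B -> miss, evict A, frames (E D B)
A -> miss, evict E, frames (D B A)
R -> miss, evict D, frames (B A R)
X -> miss, evict B, frames (A R X)
G -> miss, evict A, frames (R X G)
B -> miss, evict R, frames (X G B)
X -> hit
B -> hit
Page faults: 11.

11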